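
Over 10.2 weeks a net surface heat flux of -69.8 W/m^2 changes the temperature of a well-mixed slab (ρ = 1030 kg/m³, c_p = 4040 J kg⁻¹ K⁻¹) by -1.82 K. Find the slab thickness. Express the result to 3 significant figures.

Heat input Q = F Δt = -69.8 × 6.17×10^6 s = -4.31×10^8 J/m².
Required areal heat capacity C = Q / ΔT = 2.37×10^8 J/(m²·K).
Depth D = C / (ρ c_p) = 2.37×10^8 / (1030 × 4040) = 56.9 m.

56.9 m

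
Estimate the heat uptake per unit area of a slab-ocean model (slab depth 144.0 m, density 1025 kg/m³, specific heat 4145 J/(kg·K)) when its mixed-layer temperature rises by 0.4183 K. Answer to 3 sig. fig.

2.56×10^8

Areal heat capacity C = ρ c_p D = 1025 × 4145 × 144.0 = 6.12×10^8 J/(m^2 K).
ΔQ = C ΔT = 6.12×10^8 × 0.4183 = 2.56×10^8 J/m².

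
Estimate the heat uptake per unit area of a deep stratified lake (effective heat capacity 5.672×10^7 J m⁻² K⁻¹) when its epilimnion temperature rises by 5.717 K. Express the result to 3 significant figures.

Areal heat capacity C = 5.672×10^7 J m⁻² K⁻¹ (given).
ΔQ = C ΔT = 5.67×10^7 × 5.717 = 3.24×10^8 J/m².

3.24×10^8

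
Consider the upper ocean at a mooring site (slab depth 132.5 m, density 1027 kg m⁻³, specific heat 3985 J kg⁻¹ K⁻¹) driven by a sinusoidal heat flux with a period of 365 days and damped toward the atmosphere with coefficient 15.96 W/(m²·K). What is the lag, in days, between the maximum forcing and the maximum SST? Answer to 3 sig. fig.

82.7 days

Areal heat capacity C = ρ c_p D = 1027 × 3985 × 132.5 = 5.42×10^8 J/(m^2 K).
ω = 2π / 3.15×10^7 s = 1.99×10^-7 s⁻¹.
Phase lag φ = arctan(Cω/λ) = arctan(108/15.96) = 1.42 rad.
Time lag = φ / ω = 1.42 / 1.99×10^-7 = 7.15×10^6 s = 82.7 days.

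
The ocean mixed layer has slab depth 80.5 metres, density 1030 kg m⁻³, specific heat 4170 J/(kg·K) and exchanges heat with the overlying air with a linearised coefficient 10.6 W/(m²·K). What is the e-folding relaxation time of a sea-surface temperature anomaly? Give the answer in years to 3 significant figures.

Areal heat capacity C = ρ c_p D = 1030 × 4170 × 80.5 = 3.46×10^8 J m⁻² K⁻¹.
Relaxation time τ = C / λ = 3.46×10^8 / 10.6 = 3.26×10^7 s.
In years: 3.26×10^7 s / (3.156×10^7 s/year) = 1.03 years.

1.03 years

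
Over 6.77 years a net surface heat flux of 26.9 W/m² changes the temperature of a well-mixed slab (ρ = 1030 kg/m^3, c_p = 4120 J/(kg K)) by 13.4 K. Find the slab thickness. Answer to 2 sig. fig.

100 m

Heat input Q = F Δt = 26.9 × 2.14×10^8 s = 5.75×10^9 J/m².
Required areal heat capacity C = Q / ΔT = 4.29×10^8 J/(m²·K).
Depth D = C / (ρ c_p) = 4.29×10^8 / (1030 × 4120) = 101 m.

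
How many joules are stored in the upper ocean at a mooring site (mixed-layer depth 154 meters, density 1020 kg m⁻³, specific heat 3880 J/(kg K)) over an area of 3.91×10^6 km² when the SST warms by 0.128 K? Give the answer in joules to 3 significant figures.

3.05×10^20 J

Areal heat capacity C = ρ c_p D = 1020 × 3880 × 154 = 6.09×10^8 J/(m^2 K).
Heat per unit area: q = C ΔT = 6.09×10^8 × 0.128 = 7.80×10^7 J/m².
Total heat: Q = q × A = 7.80×10^7 × (3.91×10^6 × 10⁶ m²) = 3.05×10^20 J.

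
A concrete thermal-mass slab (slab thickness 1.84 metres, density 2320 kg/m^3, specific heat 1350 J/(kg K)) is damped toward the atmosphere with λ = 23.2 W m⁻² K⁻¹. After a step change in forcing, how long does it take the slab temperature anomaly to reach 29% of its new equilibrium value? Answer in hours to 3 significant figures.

23.6 hours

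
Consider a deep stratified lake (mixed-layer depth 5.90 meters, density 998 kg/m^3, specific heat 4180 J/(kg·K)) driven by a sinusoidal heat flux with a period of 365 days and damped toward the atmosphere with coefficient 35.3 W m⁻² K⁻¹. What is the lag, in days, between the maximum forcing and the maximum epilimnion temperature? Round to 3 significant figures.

8.02 days

Areal heat capacity C = ρ c_p D = 998 × 4180 × 5.90 = 2.46×10^7 J m⁻² K⁻¹.
ω = 2π / 3.15×10^7 s = 1.99×10^-7 s⁻¹.
Phase lag φ = arctan(Cω/λ) = arctan(4.90/35.3) = 0.138 rad.
Time lag = φ / ω = 0.138 / 1.99×10^-7 = 6.93×10^5 s = 8.02 days.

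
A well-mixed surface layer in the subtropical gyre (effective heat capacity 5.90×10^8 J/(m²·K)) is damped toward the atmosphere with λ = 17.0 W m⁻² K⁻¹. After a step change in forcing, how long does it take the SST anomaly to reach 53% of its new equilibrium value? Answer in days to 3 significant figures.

303 days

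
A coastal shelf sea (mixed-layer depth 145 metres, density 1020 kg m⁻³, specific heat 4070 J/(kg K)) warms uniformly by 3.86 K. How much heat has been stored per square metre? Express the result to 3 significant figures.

2.32×10^9

Areal heat capacity C = ρ c_p D = 1020 × 4070 × 145 = 6.02×10^8 J/(m^2 K).
ΔQ = C ΔT = 6.02×10^8 × 3.86 = 2.32×10^9 J/m².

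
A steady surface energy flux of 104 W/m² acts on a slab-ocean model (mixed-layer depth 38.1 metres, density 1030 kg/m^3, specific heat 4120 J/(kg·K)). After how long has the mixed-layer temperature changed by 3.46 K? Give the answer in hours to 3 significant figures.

1490 hours

Areal heat capacity C = ρ c_p D = 1030 × 4120 × 38.1 = 1.62×10^8 J m⁻² K⁻¹.
Time required: Δt = C ΔT / F = 1.62×10^8 × 3.46 / 104 = 5.38×10^6 s.
In hours: 5.38×10^6 s / (3600 s/hour) = 1490 hours.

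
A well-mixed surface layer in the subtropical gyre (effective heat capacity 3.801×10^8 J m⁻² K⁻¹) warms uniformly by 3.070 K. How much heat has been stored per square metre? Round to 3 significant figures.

Areal heat capacity C = 3.801×10^8 J m⁻² K⁻¹ (given).
ΔQ = C ΔT = 3.80×10^8 × 3.070 = 1.17×10^9 J/m².

1.17×10^9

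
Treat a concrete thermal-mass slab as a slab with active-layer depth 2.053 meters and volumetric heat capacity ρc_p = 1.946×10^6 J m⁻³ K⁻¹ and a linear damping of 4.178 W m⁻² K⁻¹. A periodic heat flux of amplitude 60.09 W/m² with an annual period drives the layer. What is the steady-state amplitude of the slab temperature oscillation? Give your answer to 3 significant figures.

14.1 K

Areal heat capacity C = ρc_p × D = 1.946×10^6 × 2.053 = 4.00×10^6 J/(m²·K).
Angular frequency ω = 2π / T = 2π / 3.15×10^7 s = 1.99×10^-7 s⁻¹.
√((Cω)² + λ²) = √((0.796)² + 4.178²) = 4.25 W/(m²·K).
Amplitude A = F₀ / √((Cω)²+λ²) = 60.09 / 4.25 = 14.1 K.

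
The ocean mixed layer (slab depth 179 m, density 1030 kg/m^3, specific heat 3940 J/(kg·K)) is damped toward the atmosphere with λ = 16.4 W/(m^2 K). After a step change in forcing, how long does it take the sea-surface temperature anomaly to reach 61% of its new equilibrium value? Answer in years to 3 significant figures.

Areal heat capacity C = ρ c_p D = 1030 × 3940 × 179 = 7.26×10^8 J m⁻² K⁻¹.
τ = C / λ = 7.26×10^8 / 16.4 = 4.43×10^7 s.
Fraction reached: 1 − e^(−t/τ) = 0.61 ⇒ t = −τ ln(1 − 0.61) = τ × 0.942.
t = 4.17×10^7 s = 1.32 years.

1.32 years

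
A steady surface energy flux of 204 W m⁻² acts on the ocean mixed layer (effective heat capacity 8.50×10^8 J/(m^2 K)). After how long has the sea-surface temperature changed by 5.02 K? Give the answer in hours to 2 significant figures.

Areal heat capacity C = 8.50×10^8 J/(m^2 K) (given).
Time required: Δt = C ΔT / F = 8.50×10^8 × 5.02 / 204 = 2.09×10^7 s.
In hours: 2.09×10^7 s / (3600 s/hour) = 5810 hours.

5800 hours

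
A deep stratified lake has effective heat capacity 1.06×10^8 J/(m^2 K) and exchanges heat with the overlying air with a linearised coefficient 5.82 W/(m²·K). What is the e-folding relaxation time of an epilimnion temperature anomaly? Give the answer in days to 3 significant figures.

Areal heat capacity C = 1.06×10^8 J/(m^2 K) (given).
Relaxation time τ = C / λ = 1.06×10^8 / 5.82 = 1.82×10^7 s.
In days: 1.82×10^7 s / (86400 s/day) = 211 days.

211 days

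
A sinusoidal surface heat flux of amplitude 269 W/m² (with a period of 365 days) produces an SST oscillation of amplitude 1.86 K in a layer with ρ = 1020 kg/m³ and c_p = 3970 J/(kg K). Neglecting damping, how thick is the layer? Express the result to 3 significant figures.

ω = 2π / 3.15×10^7 s = 1.99×10^-7 s⁻¹.
Required C = F₀ / (A ω) = 269 / (1.86 × 1.99×10^-7) = 7.26×10^8 J/(m²·K).
D = C / (ρ c_p) = 7.26×10^8 / (1020 × 3970) = 179 m.

179 m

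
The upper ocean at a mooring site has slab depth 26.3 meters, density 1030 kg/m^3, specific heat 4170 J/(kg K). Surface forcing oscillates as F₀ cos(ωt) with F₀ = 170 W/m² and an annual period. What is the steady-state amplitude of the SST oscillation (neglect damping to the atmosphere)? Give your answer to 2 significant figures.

7.6 K

Areal heat capacity C = ρ c_p D = 1030 × 4170 × 26.3 = 1.13×10^8 J/(m²·K).
Angular frequency ω = 2π / T = 2π / 3.15×10^7 s = 1.99×10^-7 s⁻¹.
Cω = 1.13×10^8 × 1.99×10^-7 = 22.5 W/(m²·K).
Amplitude A = F₀ / (Cω) = 170 / 22.5 = 7.55 K.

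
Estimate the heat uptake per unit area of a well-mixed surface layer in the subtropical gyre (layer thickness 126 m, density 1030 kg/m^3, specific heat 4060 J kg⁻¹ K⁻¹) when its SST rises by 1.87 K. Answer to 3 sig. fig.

Areal heat capacity C = ρ c_p D = 1030 × 4060 × 126 = 5.27×10^8 J/(m²·K).
ΔQ = C ΔT = 5.27×10^8 × 1.87 = 9.85×10^8 J/m².

9.85×10^8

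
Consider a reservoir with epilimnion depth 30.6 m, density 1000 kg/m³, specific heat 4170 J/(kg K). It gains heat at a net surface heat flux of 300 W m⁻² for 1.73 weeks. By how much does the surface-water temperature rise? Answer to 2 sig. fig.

2.5 K

Areal heat capacity C = ρ c_p D = 1000 × 4170 × 30.6 = 1.28×10^8 J m⁻² K⁻¹.
Net heat input Q = F Δt = 300 × (1.73 weeks × 6.048×10^5 s/week) = 3.14×10^8 J/m².
ΔT = Q / C = 3.14×10^8 / 1.28×10^8 = 2.46 K.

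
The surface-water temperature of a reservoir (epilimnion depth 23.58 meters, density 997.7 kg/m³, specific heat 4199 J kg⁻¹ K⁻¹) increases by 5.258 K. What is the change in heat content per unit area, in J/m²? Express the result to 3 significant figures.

5.19×10^8

Areal heat capacity C = ρ c_p D = 997.7 × 4199 × 23.58 = 9.88×10^7 J/(m^2 K).
ΔQ = C ΔT = 9.88×10^7 × 5.258 = 5.19×10^8 J/m².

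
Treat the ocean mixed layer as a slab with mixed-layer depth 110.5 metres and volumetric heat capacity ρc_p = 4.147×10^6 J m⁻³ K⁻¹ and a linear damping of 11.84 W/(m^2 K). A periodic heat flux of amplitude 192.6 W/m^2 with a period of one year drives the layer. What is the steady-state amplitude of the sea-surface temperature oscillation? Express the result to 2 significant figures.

2.1 K

Areal heat capacity C = ρc_p × D = 4.147×10^6 × 110.5 = 4.58×10^8 J/(m^2 K).
Angular frequency ω = 2π / T = 2π / 3.15×10^7 s = 1.99×10^-7 s⁻¹.
√((Cω)² + λ²) = √((91.3)² + 11.84²) = 92.1 W/(m²·K).
Amplitude A = F₀ / √((Cω)²+λ²) = 192.6 / 92.1 = 2.09 K.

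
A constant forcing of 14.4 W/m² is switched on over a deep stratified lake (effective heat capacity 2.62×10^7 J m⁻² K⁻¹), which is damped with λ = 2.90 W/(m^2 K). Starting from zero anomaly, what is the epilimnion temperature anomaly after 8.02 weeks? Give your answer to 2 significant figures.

2.1 K

Areal heat capacity C = 2.62×10^7 J m⁻² K⁻¹ (given).
τ = C / λ = 2.62×10^7 / 2.90 = 9.03×10^6 s.
Equilibrium anomaly ΔT_eq = F / λ = 14.4 / 2.90 = 4.97 K.
t = 8.02 weeks = 4.85×10^6 s, so t/τ = 0.537.
ΔT(t) = ΔT_eq (1 − e^(−t/τ)) = 4.97 × (1 − e^−0.537) = 2.06 K.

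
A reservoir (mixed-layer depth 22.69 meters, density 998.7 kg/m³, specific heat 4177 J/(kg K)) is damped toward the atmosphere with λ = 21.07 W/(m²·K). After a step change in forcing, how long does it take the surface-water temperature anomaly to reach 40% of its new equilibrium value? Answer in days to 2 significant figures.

27 days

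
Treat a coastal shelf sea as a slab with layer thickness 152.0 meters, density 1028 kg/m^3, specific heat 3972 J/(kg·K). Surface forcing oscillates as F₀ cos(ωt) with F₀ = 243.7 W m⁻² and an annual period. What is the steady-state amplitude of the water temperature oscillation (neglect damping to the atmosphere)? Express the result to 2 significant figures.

Areal heat capacity C = ρ c_p D = 1028 × 3972 × 152.0 = 6.21×10^8 J m⁻² K⁻¹.
Angular frequency ω = 2π / T = 2π / 3.15×10^7 s = 1.99×10^-7 s⁻¹.
Cω = 6.21×10^8 × 1.99×10^-7 = 124 W/(m²·K).
Amplitude A = F₀ / (Cω) = 243.7 / 124 = 1.97 K.

2.0 K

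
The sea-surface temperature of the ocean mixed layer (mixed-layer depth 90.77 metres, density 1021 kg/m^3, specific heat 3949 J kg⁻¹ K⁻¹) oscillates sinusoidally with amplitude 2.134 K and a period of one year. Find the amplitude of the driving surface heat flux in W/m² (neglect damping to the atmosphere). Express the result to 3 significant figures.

156

Areal heat capacity C = ρ c_p D = 1021 × 3949 × 90.77 = 3.66×10^8 J m⁻² K⁻¹.
ω = 2π / 3.15×10^7 s = 1.99×10^-7 s⁻¹.
Cω = 3.66×10^8 × 1.99×10^-7 = 72.9 W/(m²·K).
F₀ = A × Cω = 2.134 × 72.9 = 156 W/m².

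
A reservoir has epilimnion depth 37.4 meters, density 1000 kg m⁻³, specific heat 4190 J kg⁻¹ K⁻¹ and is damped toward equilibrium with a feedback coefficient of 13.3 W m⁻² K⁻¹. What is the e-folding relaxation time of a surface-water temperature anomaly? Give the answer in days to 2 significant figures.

140 days

Areal heat capacity C = ρ c_p D = 1000 × 4190 × 37.4 = 1.57×10^8 J/(m²·K).
Relaxation time τ = C / λ = 1.57×10^8 / 13.3 = 1.18×10^7 s.
In days: 1.18×10^7 s / (86400 s/day) = 136 days.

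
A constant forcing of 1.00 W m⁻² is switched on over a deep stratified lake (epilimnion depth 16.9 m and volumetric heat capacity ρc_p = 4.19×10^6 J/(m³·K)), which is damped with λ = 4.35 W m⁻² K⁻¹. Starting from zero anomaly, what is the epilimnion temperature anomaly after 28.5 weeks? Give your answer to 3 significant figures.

Areal heat capacity C = ρc_p × D = 4.19×10^6 × 16.9 = 7.08×10^7 J/(m²·K).
τ = C / λ = 7.08×10^7 / 4.35 = 1.63×10^7 s.
Equilibrium anomaly ΔT_eq = F / λ = 1.00 / 4.35 = 0.230 K.
t = 28.5 weeks = 1.72×10^7 s, so t/τ = 1.06.
ΔT(t) = ΔT_eq (1 − e^(−t/τ)) = 0.230 × (1 − e^−1.06) = 0.150 K.

0.150 K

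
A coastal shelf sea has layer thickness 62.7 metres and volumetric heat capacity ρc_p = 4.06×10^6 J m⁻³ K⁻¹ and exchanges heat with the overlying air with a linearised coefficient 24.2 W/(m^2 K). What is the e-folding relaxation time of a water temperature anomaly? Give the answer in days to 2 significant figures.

Areal heat capacity C = ρc_p × D = 4.06×10^6 × 62.7 = 2.55×10^8 J/(m²·K).
Relaxation time τ = C / λ = 2.55×10^8 / 24.2 = 1.05×10^7 s.
In days: 1.05×10^7 s / (86400 s/day) = 122 days.

120 days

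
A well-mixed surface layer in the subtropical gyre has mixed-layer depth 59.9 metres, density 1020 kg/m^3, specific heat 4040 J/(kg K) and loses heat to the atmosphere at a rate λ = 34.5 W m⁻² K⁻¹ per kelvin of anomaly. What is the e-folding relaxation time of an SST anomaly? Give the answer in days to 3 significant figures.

Areal heat capacity C = ρ c_p D = 1020 × 4040 × 59.9 = 2.47×10^8 J m⁻² K⁻¹.
Relaxation time τ = C / λ = 2.47×10^8 / 34.5 = 7.15×10^6 s.
In days: 7.15×10^6 s / (86400 s/day) = 82.8 days.

82.8 days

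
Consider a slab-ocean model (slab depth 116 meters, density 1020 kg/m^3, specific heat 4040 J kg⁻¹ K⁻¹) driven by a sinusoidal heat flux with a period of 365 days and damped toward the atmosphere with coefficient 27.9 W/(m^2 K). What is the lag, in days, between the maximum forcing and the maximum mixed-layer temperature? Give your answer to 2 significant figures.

75 days

Areal heat capacity C = ρ c_p D = 1020 × 4040 × 116 = 4.78×10^8 J/(m²·K).
ω = 2π / 3.15×10^7 s = 1.99×10^-7 s⁻¹.
Phase lag φ = arctan(Cω/λ) = arctan(95.2/27.9) = 1.29 rad.
Time lag = φ / ω = 1.29 / 1.99×10^-7 = 6.45×10^6 s = 74.7 days.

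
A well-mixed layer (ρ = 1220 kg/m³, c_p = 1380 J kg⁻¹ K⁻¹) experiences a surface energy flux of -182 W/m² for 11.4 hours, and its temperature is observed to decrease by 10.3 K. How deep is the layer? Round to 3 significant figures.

Heat input Q = F Δt = -182 × 41000 s = -7.47×10^6 J/m².
Required areal heat capacity C = Q / ΔT = 7.25×10^5 J/(m²·K).
Depth D = C / (ρ c_p) = 7.25×10^5 / (1220 × 1380) = 0.431 m.

0.431 m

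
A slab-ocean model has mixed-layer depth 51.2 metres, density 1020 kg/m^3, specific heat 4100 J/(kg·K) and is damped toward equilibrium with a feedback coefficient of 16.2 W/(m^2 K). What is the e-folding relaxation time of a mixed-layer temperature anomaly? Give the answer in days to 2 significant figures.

Areal heat capacity C = ρ c_p D = 1020 × 4100 × 51.2 = 2.14×10^8 J/(m^2 K).
Relaxation time τ = C / λ = 2.14×10^8 / 16.2 = 1.32×10^7 s.
In days: 1.32×10^7 s / (86400 s/day) = 153 days.

150 days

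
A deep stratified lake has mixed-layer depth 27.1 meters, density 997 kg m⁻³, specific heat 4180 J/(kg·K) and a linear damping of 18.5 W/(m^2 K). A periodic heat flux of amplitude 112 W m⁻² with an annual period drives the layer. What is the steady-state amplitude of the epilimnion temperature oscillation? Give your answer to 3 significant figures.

3.84 K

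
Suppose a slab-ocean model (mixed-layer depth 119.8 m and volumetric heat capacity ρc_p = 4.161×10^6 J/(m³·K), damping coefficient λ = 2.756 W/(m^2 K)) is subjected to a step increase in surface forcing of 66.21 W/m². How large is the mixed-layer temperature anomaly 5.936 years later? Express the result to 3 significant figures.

Areal heat capacity C = ρc_p × D = 4.161×10^6 × 119.8 = 4.98×10^8 J/(m²·K).
τ = C / λ = 4.98×10^8 / 2.756 = 1.81×10^8 s.
Equilibrium anomaly ΔT_eq = F / λ = 66.21 / 2.756 = 24.0 K.
t = 5.936 years = 1.87×10^8 s, so t/τ = 1.04.
ΔT(t) = ΔT_eq (1 − e^(−t/τ)) = 24.0 × (1 − e^−1.04) = 15.5 K.

15.5 K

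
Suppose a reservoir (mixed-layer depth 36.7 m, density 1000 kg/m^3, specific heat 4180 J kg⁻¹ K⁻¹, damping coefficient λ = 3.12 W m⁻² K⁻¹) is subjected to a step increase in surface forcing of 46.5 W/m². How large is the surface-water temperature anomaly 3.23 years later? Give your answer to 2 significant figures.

Areal heat capacity C = ρ c_p D = 1000 × 4180 × 36.7 = 1.53×10^8 J/(m²·K).
τ = C / λ = 1.53×10^8 / 3.12 = 4.92×10^7 s.
Equilibrium anomaly ΔT_eq = F / λ = 46.5 / 3.12 = 14.9 K.
t = 3.23 years = 1.02×10^8 s, so t/τ = 2.07.
ΔT(t) = ΔT_eq (1 − e^(−t/τ)) = 14.9 × (1 − e^−2.07) = 13.0 K.

13 K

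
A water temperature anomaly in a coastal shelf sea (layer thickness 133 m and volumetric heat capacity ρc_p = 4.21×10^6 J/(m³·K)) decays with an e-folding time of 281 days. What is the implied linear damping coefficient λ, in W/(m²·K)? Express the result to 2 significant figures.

23

Areal heat capacity C = ρc_p × D = 4.21×10^6 × 133 = 5.60×10^8 J/(m²·K).
τ = 281 days = 2.43×10^7 s.
λ = C / τ = 5.60×10^8 / 2.43×10^7 = 23.1 W/(m²·K).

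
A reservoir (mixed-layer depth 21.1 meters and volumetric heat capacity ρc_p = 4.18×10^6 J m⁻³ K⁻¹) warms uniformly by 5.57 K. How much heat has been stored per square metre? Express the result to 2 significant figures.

4.9×10^8

Areal heat capacity C = ρc_p × D = 4.18×10^6 × 21.1 = 8.82×10^7 J m⁻² K⁻¹.
ΔQ = C ΔT = 8.82×10^7 × 5.57 = 4.91×10^8 J/m².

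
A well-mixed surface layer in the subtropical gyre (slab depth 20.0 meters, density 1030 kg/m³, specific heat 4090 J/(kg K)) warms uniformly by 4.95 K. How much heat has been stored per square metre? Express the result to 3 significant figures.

Areal heat capacity C = ρ c_p D = 1030 × 4090 × 20.0 = 8.43×10^7 J m⁻² K⁻¹.
ΔQ = C ΔT = 8.43×10^7 × 4.95 = 4.17×10^8 J/m².

4.17×10^8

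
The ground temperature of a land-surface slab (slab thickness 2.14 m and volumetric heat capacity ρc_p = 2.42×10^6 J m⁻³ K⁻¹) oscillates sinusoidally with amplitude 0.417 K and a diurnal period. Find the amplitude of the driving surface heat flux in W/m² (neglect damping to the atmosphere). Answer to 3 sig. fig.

157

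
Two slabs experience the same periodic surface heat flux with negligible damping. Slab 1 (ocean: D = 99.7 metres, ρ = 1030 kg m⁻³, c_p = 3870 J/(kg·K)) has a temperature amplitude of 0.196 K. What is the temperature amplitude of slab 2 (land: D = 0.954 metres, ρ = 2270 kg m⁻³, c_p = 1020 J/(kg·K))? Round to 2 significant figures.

C_ocean = 3.97×10^8 J/(m²·K); C_land = 2.21×10^6 J/(m²·K).
A ∝ 1/C ⇒ A_land = A_ocean × C_ocean/C_land = 0.196 × 180 = 35.3 K.

35 K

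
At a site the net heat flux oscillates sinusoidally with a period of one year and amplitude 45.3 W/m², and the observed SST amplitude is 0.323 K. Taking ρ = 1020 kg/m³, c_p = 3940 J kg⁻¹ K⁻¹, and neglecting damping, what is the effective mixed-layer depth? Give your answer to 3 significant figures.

ω = 2π / 3.15×10^7 s = 1.99×10^-7 s⁻¹.
Required C = F₀ / (A ω) = 45.3 / (0.323 × 1.99×10^-7) = 7.04×10^8 J/(m²·K).
D = C / (ρ c_p) = 7.04×10^8 / (1020 × 3940) = 175 m.

175 m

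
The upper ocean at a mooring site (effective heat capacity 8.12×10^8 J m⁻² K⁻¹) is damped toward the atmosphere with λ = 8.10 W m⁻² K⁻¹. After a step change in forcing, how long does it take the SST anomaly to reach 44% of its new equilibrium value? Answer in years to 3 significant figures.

1.84 years

Areal heat capacity C = 8.12×10^8 J m⁻² K⁻¹ (given).
τ = C / λ = 8.12×10^8 / 8.10 = 1.00×10^8 s.
Fraction reached: 1 − e^(−t/τ) = 0.44 ⇒ t = −τ ln(1 − 0.44) = τ × 0.580.
t = 5.81×10^7 s = 1.84 years.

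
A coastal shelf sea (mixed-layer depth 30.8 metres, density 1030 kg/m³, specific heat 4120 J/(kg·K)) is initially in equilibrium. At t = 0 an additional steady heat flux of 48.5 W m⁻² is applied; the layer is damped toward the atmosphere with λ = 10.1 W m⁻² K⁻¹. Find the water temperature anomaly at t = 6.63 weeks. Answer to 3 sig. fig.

1.28 K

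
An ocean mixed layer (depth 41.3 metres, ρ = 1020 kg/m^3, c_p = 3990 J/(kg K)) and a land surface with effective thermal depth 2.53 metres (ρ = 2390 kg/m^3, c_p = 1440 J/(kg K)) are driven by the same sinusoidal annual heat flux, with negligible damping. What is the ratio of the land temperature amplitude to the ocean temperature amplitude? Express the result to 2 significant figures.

C_ocean = 1020 × 3990 × 41.3 = 1.68×10^8 J/(m²·K).
C_land = 2390 × 1440 × 2.53 = 8.71×10^6 J/(m²·K).
Undamped amplitude ∝ 1/C, so A_land/A_ocean = C_ocean/C_land = 19.3.

19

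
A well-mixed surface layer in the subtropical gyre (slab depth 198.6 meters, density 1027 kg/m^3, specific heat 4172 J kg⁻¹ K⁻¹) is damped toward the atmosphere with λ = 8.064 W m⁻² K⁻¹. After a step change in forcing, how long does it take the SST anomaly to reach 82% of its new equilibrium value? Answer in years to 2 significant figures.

5.7 years

Areal heat capacity C = ρ c_p D = 1027 × 4172 × 198.6 = 8.51×10^8 J/(m^2 K).
τ = C / λ = 8.51×10^8 / 8.064 = 1.06×10^8 s.
Fraction reached: 1 − e^(−t/τ) = 0.82 ⇒ t = −τ ln(1 − 0.82) = τ × 1.71.
t = 1.81×10^8 s = 5.73 years.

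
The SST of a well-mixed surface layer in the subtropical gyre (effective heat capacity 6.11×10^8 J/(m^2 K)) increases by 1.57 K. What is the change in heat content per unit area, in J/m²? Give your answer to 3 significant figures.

9.59×10^8

Areal heat capacity C = 6.11×10^8 J/(m^2 K) (given).
ΔQ = C ΔT = 6.11×10^8 × 1.57 = 9.59×10^8 J/m².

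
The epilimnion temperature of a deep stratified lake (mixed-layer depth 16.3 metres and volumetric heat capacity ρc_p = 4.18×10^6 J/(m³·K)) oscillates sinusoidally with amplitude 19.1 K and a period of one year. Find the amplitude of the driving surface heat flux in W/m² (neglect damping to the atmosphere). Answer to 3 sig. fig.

Areal heat capacity C = ρc_p × D = 4.18×10^6 × 16.3 = 6.81×10^7 J m⁻² K⁻¹.
ω = 2π / 3.15×10^7 s = 1.99×10^-7 s⁻¹.
Cω = 6.81×10^7 × 1.99×10^-7 = 13.6 W/(m²·K).
F₀ = A × Cω = 19.1 × 13.6 = 259 W/m².

259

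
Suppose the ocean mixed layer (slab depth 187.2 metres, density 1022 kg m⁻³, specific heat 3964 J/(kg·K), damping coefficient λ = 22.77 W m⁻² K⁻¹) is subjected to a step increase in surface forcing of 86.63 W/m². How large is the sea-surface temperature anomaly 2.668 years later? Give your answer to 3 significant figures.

Areal heat capacity C = ρ c_p D = 1022 × 3964 × 187.2 = 7.58×10^8 J m⁻² K⁻¹.
τ = C / λ = 7.58×10^8 / 22.77 = 3.33×10^7 s.
Equilibrium anomaly ΔT_eq = F / λ = 86.63 / 22.77 = 3.80 K.
t = 2.668 years = 8.42×10^7 s, so t/τ = 2.53.
ΔT(t) = ΔT_eq (1 − e^(−t/τ)) = 3.80 × (1 − e^−2.53) = 3.50 K.

3.50 K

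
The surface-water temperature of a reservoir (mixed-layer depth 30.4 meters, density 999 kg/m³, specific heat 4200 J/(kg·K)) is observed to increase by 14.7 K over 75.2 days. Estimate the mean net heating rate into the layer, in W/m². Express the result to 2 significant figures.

290

Areal heat capacity C = ρ c_p D = 999 × 4200 × 30.4 = 1.28×10^8 J/(m^2 K).
Required heat per unit area: Q = C ΔT = 1.28×10^8 × 14.7 = 1.88×10^9 J/m².
Flux F = Q / Δt = 1.88×10^9 / 6.50×10^6 s = 289 W/m².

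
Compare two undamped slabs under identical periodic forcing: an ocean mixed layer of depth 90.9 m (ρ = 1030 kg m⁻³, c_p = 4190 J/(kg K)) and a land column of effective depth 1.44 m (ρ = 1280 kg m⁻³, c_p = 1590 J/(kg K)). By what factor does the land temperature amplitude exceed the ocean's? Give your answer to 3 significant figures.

134

C_ocean = 1030 × 4190 × 90.9 = 3.92×10^8 J/(m²·K).
C_land = 1280 × 1590 × 1.44 = 2.93×10^6 J/(m²·K).
Undamped amplitude ∝ 1/C, so A_land/A_ocean = C_ocean/C_land = 134.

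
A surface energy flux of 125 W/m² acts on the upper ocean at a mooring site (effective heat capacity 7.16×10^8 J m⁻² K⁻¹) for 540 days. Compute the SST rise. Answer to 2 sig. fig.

Areal heat capacity C = 7.16×10^8 J m⁻² K⁻¹ (given).
Net heat input Q = F Δt = 125 × (540 days × 86400 s/day) = 5.83×10^9 J/m².
ΔT = Q / C = 5.83×10^9 / 7.16×10^8 = 8.15 K.

8.1 K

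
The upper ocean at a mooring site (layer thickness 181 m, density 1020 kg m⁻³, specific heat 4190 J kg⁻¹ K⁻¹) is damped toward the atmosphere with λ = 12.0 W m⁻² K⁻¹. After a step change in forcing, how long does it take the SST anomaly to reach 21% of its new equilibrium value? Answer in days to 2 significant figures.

Areal heat capacity C = ρ c_p D = 1020 × 4190 × 181 = 7.74×10^8 J/(m^2 K).
τ = C / λ = 7.74×10^8 / 12.0 = 6.45×10^7 s.
Fraction reached: 1 − e^(−t/τ) = 0.21 ⇒ t = −τ ln(1 − 0.21) = τ × 0.236.
t = 1.52×10^7 s = 176 days.

180 days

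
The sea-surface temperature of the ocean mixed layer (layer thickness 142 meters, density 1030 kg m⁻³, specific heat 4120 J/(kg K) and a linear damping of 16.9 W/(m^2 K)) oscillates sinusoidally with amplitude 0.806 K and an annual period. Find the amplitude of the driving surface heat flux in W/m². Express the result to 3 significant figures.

97.7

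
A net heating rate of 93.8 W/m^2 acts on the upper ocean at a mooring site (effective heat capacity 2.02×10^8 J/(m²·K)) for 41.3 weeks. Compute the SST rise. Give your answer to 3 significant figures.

Areal heat capacity C = 2.02×10^8 J/(m²·K) (given).
Net heat input Q = F Δt = 93.8 × (41.3 weeks × 6.048×10^5 s/week) = 2.34×10^9 J/m².
ΔT = Q / C = 2.34×10^9 / 2.02×10^8 = 11.6 K.

11.6 K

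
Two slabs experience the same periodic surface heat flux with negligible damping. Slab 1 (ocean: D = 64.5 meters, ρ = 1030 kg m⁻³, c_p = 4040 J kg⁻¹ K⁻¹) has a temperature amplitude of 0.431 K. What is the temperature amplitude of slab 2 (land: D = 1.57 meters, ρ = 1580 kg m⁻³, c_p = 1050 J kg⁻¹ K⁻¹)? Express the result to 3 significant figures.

C_ocean = 2.68×10^8 J/(m²·K); C_land = 2.60×10^6 J/(m²·K).
A ∝ 1/C ⇒ A_land = A_ocean × C_ocean/C_land = 0.431 × 103 = 44.4 K.

44.4 K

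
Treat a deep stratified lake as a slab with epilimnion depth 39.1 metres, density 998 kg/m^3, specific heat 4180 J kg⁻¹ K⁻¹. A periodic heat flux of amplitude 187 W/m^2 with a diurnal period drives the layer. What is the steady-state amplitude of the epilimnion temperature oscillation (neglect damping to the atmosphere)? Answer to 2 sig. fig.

0.016 K

Areal heat capacity C = ρ c_p D = 998 × 4180 × 39.1 = 1.63×10^8 J/(m^2 K).
Angular frequency ω = 2π / T = 2π / 86400 s = 7.27×10^-5 s⁻¹.
Cω = 1.63×10^8 × 7.27×10^-5 = 11900 W/(m²·K).
Amplitude A = F₀ / (Cω) = 187 / 11900 = 0.0158 K.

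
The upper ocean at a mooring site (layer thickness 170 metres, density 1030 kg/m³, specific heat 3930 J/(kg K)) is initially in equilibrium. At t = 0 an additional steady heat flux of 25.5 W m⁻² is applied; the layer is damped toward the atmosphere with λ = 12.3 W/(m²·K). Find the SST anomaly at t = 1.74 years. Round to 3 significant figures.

1.30 K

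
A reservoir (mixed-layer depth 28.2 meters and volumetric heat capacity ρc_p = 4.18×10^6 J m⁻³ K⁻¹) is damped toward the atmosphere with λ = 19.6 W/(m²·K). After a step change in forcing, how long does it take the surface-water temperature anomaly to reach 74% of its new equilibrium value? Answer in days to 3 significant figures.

93.8 days

Areal heat capacity C = ρc_p × D = 4.18×10^6 × 28.2 = 1.18×10^8 J m⁻² K⁻¹.
τ = C / λ = 1.18×10^8 / 19.6 = 6.01×10^6 s.
Fraction reached: 1 − e^(−t/τ) = 0.74 ⇒ t = −τ ln(1 − 0.74) = τ × 1.35.
t = 8.10×10^6 s = 93.8 days.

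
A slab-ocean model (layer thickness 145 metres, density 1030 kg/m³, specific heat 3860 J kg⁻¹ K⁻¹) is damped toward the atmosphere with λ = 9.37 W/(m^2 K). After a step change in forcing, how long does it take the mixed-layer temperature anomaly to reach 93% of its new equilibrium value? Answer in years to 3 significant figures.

Areal heat capacity C = ρ c_p D = 1030 × 3860 × 145 = 5.76×10^8 J/(m^2 K).
τ = C / λ = 5.76×10^8 / 9.37 = 6.15×10^7 s.
Fraction reached: 1 − e^(−t/τ) = 0.93 ⇒ t = −τ ln(1 − 0.93) = τ × 2.66.
t = 1.64×10^8 s = 5.18 years.

5.18 years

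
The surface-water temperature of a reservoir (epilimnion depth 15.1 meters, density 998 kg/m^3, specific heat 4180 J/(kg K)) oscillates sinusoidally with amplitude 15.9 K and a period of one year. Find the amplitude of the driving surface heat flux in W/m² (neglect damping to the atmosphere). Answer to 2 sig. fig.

200

Areal heat capacity C = ρ c_p D = 998 × 4180 × 15.1 = 6.30×10^7 J/(m^2 K).
ω = 2π / 3.15×10^7 s = 1.99×10^-7 s⁻¹.
Cω = 6.30×10^7 × 1.99×10^-7 = 12.6 W/(m²·K).
F₀ = A × Cω = 15.9 × 12.6 = 200 W/m².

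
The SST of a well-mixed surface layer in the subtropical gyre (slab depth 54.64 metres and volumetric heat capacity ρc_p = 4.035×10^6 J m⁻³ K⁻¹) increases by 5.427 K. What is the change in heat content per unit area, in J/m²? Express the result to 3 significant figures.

Areal heat capacity C = ρc_p × D = 4.035×10^6 × 54.64 = 2.20×10^8 J m⁻² K⁻¹.
ΔQ = C ΔT = 2.20×10^8 × 5.427 = 1.20×10^9 J/m².

1.20×10^9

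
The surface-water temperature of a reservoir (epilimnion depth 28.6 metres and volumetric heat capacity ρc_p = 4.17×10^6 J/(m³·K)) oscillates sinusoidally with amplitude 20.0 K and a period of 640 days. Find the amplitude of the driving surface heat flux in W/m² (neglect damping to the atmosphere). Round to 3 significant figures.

Areal heat capacity C = ρc_p × D = 4.17×10^6 × 28.6 = 1.19×10^8 J/(m²·K).
ω = 2π / 5.53×10^7 s = 1.14×10^-7 s⁻¹.
Cω = 1.19×10^8 × 1.14×10^-7 = 13.6 W/(m²·K).
F₀ = A × Cω = 20.0 × 13.6 = 271 W/m².

271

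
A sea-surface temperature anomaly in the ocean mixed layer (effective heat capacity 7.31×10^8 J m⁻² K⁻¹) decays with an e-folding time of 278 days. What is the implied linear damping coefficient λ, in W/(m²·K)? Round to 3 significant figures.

30.4

Areal heat capacity C = 7.31×10^8 J m⁻² K⁻¹ (given).
τ = 278 days = 2.40×10^7 s.
λ = C / τ = 7.31×10^8 / 2.40×10^7 = 30.4 W/(m²·K).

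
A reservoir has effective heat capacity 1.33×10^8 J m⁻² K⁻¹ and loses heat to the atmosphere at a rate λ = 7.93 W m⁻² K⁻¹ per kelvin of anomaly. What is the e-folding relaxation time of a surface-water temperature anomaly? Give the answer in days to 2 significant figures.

190 days

Areal heat capacity C = 1.33×10^8 J m⁻² K⁻¹ (given).
Relaxation time τ = C / λ = 1.33×10^8 / 7.93 = 1.68×10^7 s.
In days: 1.68×10^7 s / (86400 s/day) = 194 days.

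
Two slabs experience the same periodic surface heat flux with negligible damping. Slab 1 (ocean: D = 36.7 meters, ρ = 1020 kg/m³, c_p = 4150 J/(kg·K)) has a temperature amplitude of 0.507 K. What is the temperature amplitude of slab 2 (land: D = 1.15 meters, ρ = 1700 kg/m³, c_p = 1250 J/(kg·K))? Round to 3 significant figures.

C_ocean = 1.55×10^8 J/(m²·K); C_land = 2.44×10^6 J/(m²·K).
A ∝ 1/C ⇒ A_land = A_ocean × C_ocean/C_land = 0.507 × 63.6 = 32.2 K.

32.2 K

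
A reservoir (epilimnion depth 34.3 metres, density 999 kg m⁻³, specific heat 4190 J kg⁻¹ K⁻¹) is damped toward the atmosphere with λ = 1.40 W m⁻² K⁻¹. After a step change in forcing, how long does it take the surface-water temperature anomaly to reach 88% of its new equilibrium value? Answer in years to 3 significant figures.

6.89 years

Areal heat capacity C = ρ c_p D = 999 × 4190 × 34.3 = 1.44×10^8 J m⁻² K⁻¹.
τ = C / λ = 1.44×10^8 / 1.40 = 1.03×10^8 s.
Fraction reached: 1 − e^(−t/τ) = 0.88 ⇒ t = −τ ln(1 − 0.88) = τ × 2.12.
t = 2.17×10^8 s = 6.89 years.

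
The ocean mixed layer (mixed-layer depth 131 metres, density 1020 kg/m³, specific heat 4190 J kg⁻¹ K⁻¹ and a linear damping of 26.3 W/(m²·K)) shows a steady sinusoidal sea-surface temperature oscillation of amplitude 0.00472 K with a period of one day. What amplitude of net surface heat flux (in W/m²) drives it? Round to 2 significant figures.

190

Areal heat capacity C = ρ c_p D = 1020 × 4190 × 131 = 5.60×10^8 J/(m^2 K).
ω = 2π / 86400 s = 7.27×10^-5 s⁻¹.
√((Cω)² + λ²) = √((40700)² + 26.3²) = 40700 W/(m²·K).
F₀ = A × √((Cω)²+λ²) = 0.00472 × 40700 = 192 W/m².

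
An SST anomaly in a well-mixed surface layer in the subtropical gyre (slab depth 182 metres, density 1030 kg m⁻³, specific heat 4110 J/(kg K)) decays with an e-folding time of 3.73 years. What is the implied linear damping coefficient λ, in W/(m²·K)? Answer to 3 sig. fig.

Areal heat capacity C = ρ c_p D = 1030 × 4110 × 182 = 7.70×10^8 J/(m²·K).
τ = 3.73 years = 1.18×10^8 s.
λ = C / τ = 7.70×10^8 / 1.18×10^8 = 6.55 W/(m²·K).

6.55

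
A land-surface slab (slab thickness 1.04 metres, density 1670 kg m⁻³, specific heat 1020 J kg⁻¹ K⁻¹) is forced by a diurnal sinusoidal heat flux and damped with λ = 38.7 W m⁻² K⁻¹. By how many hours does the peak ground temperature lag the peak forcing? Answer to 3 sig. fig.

4.89 hours

Areal heat capacity C = ρ c_p D = 1670 × 1020 × 1.04 = 1.77×10^6 J/(m^2 K).
ω = 2π / 86400 s = 7.27×10^-5 s⁻¹.
Phase lag φ = arctan(Cω/λ) = arctan(129/38.7) = 1.28 rad.
Time lag = φ / ω = 1.28 / 7.27×10^-5 = 17600 s = 4.89 hours.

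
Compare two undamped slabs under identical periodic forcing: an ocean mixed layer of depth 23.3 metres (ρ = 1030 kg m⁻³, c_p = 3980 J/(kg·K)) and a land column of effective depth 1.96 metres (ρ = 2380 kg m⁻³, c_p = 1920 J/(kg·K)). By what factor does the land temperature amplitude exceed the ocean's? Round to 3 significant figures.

C_ocean = 1030 × 3980 × 23.3 = 9.55×10^7 J/(m²·K).
C_land = 2380 × 1920 × 1.96 = 8.96×10^6 J/(m²·K).
Undamped amplitude ∝ 1/C, so A_land/A_ocean = C_ocean/C_land = 10.7.

10.7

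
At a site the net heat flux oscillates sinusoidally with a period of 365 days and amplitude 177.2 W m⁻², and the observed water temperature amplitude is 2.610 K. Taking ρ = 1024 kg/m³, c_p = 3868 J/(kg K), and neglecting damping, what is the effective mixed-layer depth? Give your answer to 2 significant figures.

ω = 2π / 3.15×10^7 s = 1.99×10^-7 s⁻¹.
Required C = F₀ / (A ω) = 177.2 / (2.610 × 1.99×10^-7) = 3.41×10^8 J/(m²·K).
D = C / (ρ c_p) = 3.41×10^8 / (1024 × 3868) = 86.0 m.

86 m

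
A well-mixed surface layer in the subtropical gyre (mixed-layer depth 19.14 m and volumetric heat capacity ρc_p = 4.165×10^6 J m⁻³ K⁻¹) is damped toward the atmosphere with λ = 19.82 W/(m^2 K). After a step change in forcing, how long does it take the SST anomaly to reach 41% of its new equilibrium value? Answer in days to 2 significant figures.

25 days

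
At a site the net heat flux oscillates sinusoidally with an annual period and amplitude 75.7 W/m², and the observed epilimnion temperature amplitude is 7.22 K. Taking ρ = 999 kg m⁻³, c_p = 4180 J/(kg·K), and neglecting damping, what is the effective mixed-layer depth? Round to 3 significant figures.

12.6 m

ω = 2π / 3.15×10^7 s = 1.99×10^-7 s⁻¹.
Required C = F₀ / (A ω) = 75.7 / (7.22 × 1.99×10^-7) = 5.26×10^7 J/(m²·K).
D = C / (ρ c_p) = 5.26×10^7 / (999 × 4180) = 12.6 m.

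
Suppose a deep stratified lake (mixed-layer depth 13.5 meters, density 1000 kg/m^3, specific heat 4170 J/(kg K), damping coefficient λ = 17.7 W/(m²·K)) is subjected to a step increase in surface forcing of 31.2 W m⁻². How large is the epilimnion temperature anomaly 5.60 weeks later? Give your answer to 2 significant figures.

1.2 K

Areal heat capacity C = ρ c_p D = 1000 × 4170 × 13.5 = 5.63×10^7 J m⁻² K⁻¹.
τ = C / λ = 5.63×10^7 / 17.7 = 3.18×10^6 s.
Equilibrium anomaly ΔT_eq = F / λ = 31.2 / 17.7 = 1.76 K.
t = 5.60 weeks = 3.39×10^6 s, so t/τ = 1.06.
ΔT(t) = ΔT_eq (1 − e^(−t/τ)) = 1.76 × (1 − e^−1.06) = 1.15 K.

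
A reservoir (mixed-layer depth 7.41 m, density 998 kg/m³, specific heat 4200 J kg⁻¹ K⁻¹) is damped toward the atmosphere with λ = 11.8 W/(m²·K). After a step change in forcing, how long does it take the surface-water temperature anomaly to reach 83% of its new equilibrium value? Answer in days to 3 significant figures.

54.0 days

Areal heat capacity C = ρ c_p D = 998 × 4200 × 7.41 = 3.11×10^7 J/(m²·K).
τ = C / λ = 3.11×10^7 / 11.8 = 2.63×10^6 s.
Fraction reached: 1 − e^(−t/τ) = 0.83 ⇒ t = −τ ln(1 − 0.83) = τ × 1.77.
t = 4.66×10^6 s = 54.0 days.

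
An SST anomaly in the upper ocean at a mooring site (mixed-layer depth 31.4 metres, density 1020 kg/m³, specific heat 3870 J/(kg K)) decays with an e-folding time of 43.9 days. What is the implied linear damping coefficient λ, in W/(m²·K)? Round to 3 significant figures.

32.7

Areal heat capacity C = ρ c_p D = 1020 × 3870 × 31.4 = 1.24×10^8 J m⁻² K⁻¹.
τ = 43.9 days = 3.79×10^6 s.
λ = C / τ = 1.24×10^8 / 3.79×10^6 = 32.7 W/(m²·K).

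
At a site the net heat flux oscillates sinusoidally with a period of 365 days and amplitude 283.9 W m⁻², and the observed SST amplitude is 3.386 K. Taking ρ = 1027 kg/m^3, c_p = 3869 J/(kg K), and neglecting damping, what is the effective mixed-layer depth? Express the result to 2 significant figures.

110 m

ω = 2π / 3.15×10^7 s = 1.99×10^-7 s⁻¹.
Required C = F₀ / (A ω) = 283.9 / (3.386 × 1.99×10^-7) = 4.21×10^8 J/(m²·K).
D = C / (ρ c_p) = 4.21×10^8 / (1027 × 3869) = 106 m.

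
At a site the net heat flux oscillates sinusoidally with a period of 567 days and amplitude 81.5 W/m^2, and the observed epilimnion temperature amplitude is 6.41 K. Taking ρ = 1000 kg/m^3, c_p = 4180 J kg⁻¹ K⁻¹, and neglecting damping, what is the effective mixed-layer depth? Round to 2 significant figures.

ω = 2π / 4.90×10^7 s = 1.28×10^-7 s⁻¹.
Required C = F₀ / (A ω) = 81.5 / (6.41 × 1.28×10^-7) = 9.91×10^7 J/(m²·K).
D = C / (ρ c_p) = 9.91×10^7 / (1000 × 4180) = 23.7 m.

24 m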